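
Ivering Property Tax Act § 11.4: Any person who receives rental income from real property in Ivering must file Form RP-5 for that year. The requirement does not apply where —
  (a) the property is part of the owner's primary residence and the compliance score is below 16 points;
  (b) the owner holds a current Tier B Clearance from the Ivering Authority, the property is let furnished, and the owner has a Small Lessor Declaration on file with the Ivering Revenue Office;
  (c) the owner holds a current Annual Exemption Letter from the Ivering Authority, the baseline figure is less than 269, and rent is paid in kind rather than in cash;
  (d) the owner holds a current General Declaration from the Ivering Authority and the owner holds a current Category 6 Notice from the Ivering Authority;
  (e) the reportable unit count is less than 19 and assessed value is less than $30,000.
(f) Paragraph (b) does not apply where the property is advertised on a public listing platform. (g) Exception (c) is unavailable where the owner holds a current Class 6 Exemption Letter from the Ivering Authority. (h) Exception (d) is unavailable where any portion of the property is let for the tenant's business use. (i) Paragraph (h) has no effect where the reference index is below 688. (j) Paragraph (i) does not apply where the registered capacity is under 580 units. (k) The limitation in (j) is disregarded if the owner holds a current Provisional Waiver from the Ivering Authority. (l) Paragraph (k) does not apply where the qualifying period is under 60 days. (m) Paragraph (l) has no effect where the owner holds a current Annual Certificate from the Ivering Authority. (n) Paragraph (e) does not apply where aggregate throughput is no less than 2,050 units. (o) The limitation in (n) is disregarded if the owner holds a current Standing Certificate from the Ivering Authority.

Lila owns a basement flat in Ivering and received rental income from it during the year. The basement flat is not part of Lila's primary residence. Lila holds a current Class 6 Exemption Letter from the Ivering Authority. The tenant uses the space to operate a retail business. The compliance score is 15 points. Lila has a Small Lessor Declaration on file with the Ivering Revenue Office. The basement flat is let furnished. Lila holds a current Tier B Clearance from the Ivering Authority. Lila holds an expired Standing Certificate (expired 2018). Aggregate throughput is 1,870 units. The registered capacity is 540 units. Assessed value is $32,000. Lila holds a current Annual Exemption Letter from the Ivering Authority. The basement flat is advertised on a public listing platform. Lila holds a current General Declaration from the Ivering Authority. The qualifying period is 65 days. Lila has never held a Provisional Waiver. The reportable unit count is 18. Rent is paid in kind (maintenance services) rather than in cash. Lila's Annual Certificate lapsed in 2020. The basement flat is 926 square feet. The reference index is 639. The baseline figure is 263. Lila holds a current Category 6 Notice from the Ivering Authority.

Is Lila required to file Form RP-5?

Yes — Lila must file Form RP-5.

Exception (a) fails — the basement flat is not part of the primary residence.
All of (b)'s requirements are met (a current Tier B Clearance is held; the property is let furnished; a Small Lessor Declaration is on file). However, paragraph (f) must be considered: (f) is engaged — the property is publicly advertised. (b) is therefore removed.
Exception (c): a current Annual Exemption Letter is held; the baseline figure is 263, less than the 269 limit; rent is paid in kind — every condition holds. Turning to paragraph (g): (g) is engaged — a current Class 6 Exemption Letter is held. So (c) is unavailable.
Exception (d)'s conditions are all satisfied: a current General Declaration is held; a current Category 6 Notice is held. However, paragraphs (h)–(m) must be considered: (h) operates against (d): the space is let for business use. (i) would limit (h) — the reference index is 639, below the 688 limit — but (j) sets (i) aside: (j) is triggered — the registered capacity is 540 units, under the 580 units limit. (k) is not engaged (the Provisional Waiver is not current), so (j) stands. Exception (d) does not apply.
Exception (e) fails — assessed value is $32,000, not less than $30,000.
No exception applies. The general rule governs.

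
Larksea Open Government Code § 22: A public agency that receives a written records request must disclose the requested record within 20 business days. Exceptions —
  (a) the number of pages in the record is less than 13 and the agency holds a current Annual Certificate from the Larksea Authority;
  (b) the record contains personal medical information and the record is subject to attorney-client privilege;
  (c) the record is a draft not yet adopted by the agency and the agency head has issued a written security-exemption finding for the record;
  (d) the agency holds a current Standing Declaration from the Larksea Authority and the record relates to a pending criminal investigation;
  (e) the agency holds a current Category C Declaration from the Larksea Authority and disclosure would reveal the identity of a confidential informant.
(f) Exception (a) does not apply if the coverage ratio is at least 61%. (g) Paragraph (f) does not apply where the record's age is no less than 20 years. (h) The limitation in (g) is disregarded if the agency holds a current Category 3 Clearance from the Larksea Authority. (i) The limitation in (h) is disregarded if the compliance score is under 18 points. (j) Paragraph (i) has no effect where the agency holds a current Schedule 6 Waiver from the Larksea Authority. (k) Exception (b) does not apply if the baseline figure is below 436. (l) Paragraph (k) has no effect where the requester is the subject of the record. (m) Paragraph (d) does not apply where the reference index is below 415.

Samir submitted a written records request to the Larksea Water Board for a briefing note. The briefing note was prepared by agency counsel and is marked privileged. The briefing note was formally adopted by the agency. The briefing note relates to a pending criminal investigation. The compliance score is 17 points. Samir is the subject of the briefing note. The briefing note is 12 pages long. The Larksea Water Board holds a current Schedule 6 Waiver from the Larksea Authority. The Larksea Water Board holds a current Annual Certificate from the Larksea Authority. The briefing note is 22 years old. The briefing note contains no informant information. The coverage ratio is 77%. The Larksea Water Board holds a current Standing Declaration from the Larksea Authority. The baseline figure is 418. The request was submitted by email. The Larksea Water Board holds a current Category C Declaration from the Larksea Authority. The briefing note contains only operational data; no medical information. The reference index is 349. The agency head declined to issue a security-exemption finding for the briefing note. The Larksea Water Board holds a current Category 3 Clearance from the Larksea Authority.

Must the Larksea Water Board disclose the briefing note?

Yes — the Larksea Water Board must disclose the briefing note.

All of (a)'s requirements are met (the number of pages in the record is 12, less than the 13 limit; a current Annual Certificate is held). But: (f) operates against (a): the coverage ratio is 77%, meeting the 61% threshold. (g) would limit (f) — the record's age is 22 years, meeting the 20 years threshold — but (h) sets (g) aside: (h) operates against (g): a current Category 3 Clearance is held. (i) applies (the compliance score is 17 points, under the 18 points limit), but yields to (j): (j) is triggered — a current Schedule 6 Waiver is held. Exception (a) does not apply.
Exception (b) fails — the briefing note contains only operational data.
Exception (c) fails — the briefing note has been formally adopted.
Exception (d): a current Standing Declaration is held; the briefing note relates to a pending investigation — every condition holds. But applying paragraph (m): (m) applies — the reference index is 349, below the 415 limit. (d) is therefore removed.
Exception (e) does not apply: the briefing note contains no informant information.
No exception is made out. the Larksea Water Board falls within the general rule.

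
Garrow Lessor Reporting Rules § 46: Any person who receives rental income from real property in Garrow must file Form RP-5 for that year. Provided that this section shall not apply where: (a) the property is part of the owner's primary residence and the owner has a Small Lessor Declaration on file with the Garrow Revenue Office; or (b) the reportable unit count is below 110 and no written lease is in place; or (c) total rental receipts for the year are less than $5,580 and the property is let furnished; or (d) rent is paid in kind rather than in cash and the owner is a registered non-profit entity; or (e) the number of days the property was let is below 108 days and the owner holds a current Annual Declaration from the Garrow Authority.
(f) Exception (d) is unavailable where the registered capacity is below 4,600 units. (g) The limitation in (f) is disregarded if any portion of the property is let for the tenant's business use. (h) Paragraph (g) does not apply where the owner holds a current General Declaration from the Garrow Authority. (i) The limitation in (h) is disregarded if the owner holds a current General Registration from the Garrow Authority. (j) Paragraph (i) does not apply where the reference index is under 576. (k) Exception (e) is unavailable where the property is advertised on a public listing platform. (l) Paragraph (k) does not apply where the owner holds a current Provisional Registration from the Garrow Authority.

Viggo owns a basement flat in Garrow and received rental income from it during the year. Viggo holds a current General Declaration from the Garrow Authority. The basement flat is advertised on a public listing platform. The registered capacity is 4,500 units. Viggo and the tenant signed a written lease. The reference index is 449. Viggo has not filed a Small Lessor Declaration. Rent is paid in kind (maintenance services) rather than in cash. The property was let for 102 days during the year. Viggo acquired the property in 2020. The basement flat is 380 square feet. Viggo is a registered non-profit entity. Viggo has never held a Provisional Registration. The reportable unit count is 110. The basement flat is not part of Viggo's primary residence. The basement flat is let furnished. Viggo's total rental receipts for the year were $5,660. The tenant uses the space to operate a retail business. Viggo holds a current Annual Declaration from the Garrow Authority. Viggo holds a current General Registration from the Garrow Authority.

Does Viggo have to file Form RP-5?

Exception (a) does not apply: the basement flat is not part of the primary residence.
Exception (b) requires that the reportable unit count is below 110; but the reportable unit count is 110, not below 110, so (b) is unavailable.
Exception (c) fails — total rental receipts for the year are $5,660, not less than $5,580.
Exception (d) is satisfied on its face — rent is paid in kind; Viggo is a registered non-profit. But applying paragraphs (f)–(j): (f) operates against (d): the registered capacity is 4,500 units, below the 4,600 units limit. (g) would limit (f) — the space is let for business use — but (h) sets (g) aside: (h) operates against (g): a current General Declaration is held. (i) would limit (h) — a current General Registration is held — but (j) sets (i) aside: (j) is engaged — the reference index is 449, under the 576 limit. So (d) is unavailable.
Exception (e) is satisfied on its face — the number of days the property was let is 102 days, below the 108 days limit; a current Annual Declaration is held. But applying paragraphs (k)–(l): (k) is engaged — the property is publicly advertised. (l) is not triggered (the Provisional Registration is not current), so (k) stands. So (e) is unavailable.
Every exception is unavailable, so the rule governs.

Yes — Viggo must file Form RP-5.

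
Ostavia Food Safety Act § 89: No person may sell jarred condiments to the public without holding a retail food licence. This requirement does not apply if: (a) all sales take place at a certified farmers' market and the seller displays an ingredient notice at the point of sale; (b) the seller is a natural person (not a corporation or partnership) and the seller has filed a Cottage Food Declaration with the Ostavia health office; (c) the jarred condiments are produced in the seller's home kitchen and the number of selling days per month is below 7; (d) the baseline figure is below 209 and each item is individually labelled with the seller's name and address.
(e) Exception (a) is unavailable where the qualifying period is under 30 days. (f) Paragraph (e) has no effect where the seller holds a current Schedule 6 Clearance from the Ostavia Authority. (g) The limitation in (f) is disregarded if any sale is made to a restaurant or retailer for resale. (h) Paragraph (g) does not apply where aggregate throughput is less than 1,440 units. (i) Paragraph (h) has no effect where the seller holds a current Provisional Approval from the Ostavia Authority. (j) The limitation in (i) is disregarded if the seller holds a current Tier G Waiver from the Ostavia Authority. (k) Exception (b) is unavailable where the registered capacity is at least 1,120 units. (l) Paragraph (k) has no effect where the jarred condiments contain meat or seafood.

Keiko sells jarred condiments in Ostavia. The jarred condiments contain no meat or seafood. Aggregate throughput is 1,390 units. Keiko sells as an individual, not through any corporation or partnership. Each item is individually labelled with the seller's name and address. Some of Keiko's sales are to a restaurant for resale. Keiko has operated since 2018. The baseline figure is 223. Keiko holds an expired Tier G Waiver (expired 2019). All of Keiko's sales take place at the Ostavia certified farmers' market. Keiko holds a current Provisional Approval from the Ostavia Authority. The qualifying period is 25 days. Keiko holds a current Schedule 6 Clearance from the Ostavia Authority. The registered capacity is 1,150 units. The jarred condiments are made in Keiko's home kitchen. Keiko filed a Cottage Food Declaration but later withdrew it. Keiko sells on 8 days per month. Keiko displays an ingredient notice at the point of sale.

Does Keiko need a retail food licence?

Exception (a) is satisfied on its face — all sales are at a certified farmers' market; an ingredient notice is displayed. However, paragraphs (e)–(j) must be considered: (e) operates against (a): the qualifying period is 25 days, under the 30 days limit. (f) operates (a current Schedule 6 Clearance is held), but is overridden by (g): (g) operates against (f): some sales are to a restaurant for resale. (h) would limit (g) — aggregate throughput is 1,390 units, less than the 1,440 units limit — but (i) sets (h) aside: (i) is triggered — a current Provisional Approval is held. (j) is not triggered (the Tier G Waiver is not current), so (i) stands. So (a) is unavailable.
Exception (b) does not apply: the Cottage Food Declaration was withdrawn.
Exception (c) does not apply: the number of selling days per month is 8, not below 7.
Exception (d) requires that the baseline figure is below 209; but the baseline figure is 223, not below 209, so (d) is unavailable.
No exception is made out. Keiko falls within the general rule.

Yes — Keiko must hold a retail food licence.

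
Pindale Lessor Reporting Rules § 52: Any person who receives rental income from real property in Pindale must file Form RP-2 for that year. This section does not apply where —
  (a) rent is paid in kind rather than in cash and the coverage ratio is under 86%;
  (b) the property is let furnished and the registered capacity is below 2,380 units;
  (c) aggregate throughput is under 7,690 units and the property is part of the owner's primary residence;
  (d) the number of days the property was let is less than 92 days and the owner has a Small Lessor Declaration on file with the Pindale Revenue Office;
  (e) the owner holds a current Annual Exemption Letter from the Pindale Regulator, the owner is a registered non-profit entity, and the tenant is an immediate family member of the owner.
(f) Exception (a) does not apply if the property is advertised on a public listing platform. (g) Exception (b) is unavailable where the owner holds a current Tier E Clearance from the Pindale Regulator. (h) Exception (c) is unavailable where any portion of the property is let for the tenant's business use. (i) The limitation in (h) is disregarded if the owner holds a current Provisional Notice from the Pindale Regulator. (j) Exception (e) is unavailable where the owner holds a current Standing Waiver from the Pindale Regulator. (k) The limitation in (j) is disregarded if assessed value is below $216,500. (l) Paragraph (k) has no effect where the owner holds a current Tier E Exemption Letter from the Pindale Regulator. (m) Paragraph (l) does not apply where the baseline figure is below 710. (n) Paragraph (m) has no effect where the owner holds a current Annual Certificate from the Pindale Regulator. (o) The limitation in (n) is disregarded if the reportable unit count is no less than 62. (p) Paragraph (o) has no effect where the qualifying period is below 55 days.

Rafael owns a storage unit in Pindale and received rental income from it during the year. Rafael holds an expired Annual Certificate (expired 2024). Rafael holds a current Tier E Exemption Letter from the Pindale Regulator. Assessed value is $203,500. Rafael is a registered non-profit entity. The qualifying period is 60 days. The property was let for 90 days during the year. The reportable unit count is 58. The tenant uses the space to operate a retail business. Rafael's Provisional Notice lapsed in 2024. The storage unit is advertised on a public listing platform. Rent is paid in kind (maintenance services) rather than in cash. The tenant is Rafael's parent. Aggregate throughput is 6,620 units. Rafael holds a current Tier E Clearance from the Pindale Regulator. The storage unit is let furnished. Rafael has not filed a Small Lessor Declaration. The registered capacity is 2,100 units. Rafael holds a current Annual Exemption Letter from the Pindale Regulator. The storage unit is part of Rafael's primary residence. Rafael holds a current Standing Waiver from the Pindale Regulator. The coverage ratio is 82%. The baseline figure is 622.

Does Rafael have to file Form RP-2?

No — exception (e) applies; Rafael is not required to file Form RP-2.

All of (a)'s requirements are met (rent is paid in kind; the coverage ratio is 82%, under the 86% limit). However, paragraph (f) must be considered: (f) operates against (a): the property is publicly advertised. So (a) is unavailable.
Exception (b)'s conditions are all satisfied: the property is let furnished; the registered capacity is 2,100 units, below the 2,380 units limit. But applying paragraph (g): (g) applies — a current Tier E Clearance is held. Exception (b) does not apply.
All of (c)'s requirements are met (aggregate throughput is 6,620 units, under the 7,690 units limit; the storage unit is part of the primary residence). However, paragraphs (h)–(i) must be considered: (h) operates against (c): the space is let for business use. (i), which would lift (h), is not engaged — the Provisional Notice is not current. Exception (c) does not apply.
Exception (d) does not apply: no Small Lessor Declaration is on file.
All of (e)'s requirements are met (a current Annual Exemption Letter is held; Rafael is a registered non-profit; the tenant is an immediate family member). Under paragraphs (j)–(p): (j) is triggered (a current Standing Waiver is held), but is set aside by (k): (k) operates against (j): assessed value is $203,500, below the $216,500 limit. (l) is engaged (a current Tier E Exemption Letter is held), but is overridden by (m): (m) operates — the baseline figure is 622, below the 710 limit. (n) is not triggered (no current Annual Certificate is held), so (m) stands. Exception (e) stands.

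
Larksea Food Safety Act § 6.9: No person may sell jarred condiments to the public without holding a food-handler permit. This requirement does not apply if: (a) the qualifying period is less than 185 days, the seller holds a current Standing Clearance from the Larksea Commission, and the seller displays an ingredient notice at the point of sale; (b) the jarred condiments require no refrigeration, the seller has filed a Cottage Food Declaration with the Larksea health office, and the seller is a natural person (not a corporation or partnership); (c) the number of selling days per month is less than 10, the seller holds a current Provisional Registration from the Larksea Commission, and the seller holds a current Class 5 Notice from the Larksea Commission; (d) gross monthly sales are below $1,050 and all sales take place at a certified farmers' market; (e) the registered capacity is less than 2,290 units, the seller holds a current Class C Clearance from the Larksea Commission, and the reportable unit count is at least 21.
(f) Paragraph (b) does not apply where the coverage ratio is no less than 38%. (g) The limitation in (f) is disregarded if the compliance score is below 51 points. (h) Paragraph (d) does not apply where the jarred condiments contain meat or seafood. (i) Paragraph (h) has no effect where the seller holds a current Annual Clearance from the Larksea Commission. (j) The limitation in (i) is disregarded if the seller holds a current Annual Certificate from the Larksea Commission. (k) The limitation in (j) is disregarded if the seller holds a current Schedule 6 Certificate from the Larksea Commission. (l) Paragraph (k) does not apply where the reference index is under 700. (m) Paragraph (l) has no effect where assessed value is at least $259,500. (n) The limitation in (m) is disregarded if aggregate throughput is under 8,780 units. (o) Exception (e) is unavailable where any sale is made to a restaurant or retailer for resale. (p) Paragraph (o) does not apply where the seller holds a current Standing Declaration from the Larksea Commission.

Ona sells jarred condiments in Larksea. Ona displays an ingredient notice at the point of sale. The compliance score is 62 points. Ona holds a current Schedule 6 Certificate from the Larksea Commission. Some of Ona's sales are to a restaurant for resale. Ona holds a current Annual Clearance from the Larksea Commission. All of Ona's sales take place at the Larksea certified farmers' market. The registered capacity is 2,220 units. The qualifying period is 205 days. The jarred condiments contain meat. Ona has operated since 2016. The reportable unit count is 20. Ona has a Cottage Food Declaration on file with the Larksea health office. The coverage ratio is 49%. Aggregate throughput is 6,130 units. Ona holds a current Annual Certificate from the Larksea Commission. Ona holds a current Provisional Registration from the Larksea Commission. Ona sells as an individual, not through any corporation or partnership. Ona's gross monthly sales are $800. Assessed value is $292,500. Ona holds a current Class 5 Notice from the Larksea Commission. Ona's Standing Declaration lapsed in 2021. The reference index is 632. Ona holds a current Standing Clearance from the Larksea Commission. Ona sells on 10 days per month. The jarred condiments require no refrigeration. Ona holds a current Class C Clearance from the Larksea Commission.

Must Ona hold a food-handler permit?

Exception (a) requires that the qualifying period is less than 185 days; but the qualifying period is 205 days, not less than 185 days, so (a) is unavailable.
Exception (b): the jarred condiments are shelf-stable; a Cottage Food Declaration is on file; the seller is a natural person — every condition holds. Turning to paragraphs (f)–(g): (f) operates against (b): the coverage ratio is 49%, meeting the 38% threshold. (g) is inapplicable (the compliance score is 62 points, not below 51 points), so (f) stands. (b) is therefore removed.
Exception (c) does not apply: the number of selling days per month is 10, not less than 10.
Exception (d) is satisfied on its face — gross monthly sales are $800, below the $1,050 limit; all sales are at a certified farmers' market. But: (h) operates against (d): the jarred condiments contain meat. (i) would limit (h) — a current Annual Clearance is held — but (j) sets (i) aside: (j) operates against (i): a current Annual Certificate is held. (k) would limit (j) — a current Schedule 6 Certificate is held — but (l) sets (k) aside: (l) is engaged — the reference index is 632, under the 700 limit. (m) would limit (l) — assessed value is $292,500, meeting the $259,500 threshold — but (n) sets (m) aside: (n) operates — aggregate throughput is 6,130 units, under the 8,780 units limit. So (d) is unavailable.
Exception (e) does not apply: the reportable unit count is 20, short of 21.
No exception displaces § 6.9.

Yes — Ona must hold a food-handler permit.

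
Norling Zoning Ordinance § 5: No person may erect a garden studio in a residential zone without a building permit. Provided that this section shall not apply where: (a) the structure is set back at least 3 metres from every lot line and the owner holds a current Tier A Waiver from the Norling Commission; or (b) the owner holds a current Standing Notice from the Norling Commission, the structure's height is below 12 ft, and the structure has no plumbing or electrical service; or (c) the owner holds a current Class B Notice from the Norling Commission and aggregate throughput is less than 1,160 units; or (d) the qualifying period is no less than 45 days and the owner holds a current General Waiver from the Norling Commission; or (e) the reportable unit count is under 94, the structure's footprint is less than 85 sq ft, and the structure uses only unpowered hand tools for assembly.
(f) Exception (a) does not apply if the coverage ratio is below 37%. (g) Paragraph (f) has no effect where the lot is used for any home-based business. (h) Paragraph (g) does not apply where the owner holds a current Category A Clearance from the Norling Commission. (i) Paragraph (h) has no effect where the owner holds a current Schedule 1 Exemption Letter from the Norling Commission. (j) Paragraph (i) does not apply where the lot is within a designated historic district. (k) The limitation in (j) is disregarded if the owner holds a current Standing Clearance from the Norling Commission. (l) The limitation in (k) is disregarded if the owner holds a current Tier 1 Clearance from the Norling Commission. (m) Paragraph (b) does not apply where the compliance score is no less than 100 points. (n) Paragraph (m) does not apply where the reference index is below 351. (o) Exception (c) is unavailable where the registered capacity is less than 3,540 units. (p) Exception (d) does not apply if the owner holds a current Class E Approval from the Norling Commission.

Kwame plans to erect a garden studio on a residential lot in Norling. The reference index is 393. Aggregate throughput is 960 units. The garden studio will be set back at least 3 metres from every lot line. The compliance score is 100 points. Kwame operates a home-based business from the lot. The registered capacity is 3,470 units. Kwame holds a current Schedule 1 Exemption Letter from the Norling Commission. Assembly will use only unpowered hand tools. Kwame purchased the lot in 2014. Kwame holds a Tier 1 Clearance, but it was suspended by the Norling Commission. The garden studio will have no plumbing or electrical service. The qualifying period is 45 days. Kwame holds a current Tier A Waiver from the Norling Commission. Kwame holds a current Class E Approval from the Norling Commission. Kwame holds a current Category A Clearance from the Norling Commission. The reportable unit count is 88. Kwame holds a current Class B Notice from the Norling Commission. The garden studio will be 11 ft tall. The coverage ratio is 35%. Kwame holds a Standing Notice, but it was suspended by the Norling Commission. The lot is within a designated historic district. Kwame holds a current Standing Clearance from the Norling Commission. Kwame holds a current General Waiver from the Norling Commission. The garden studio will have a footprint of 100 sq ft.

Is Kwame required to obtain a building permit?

Exception (a): the setback is at least 3 m on every side; a current Tier A Waiver is held — every condition holds. Applying paragraphs (f)–(l): (f) would limit (a) — the coverage ratio is 35%, below the 37% limit — but (g) sets (f) aside: (g) operates — a home-based business operates on the lot. (h) would limit (g) — a current Category A Clearance is held — but (i) sets (h) aside: (i) applies — a current Schedule 1 Exemption Letter is held. (j) is triggered (the lot is in a historic district), but is displaced by (k): (k) operates — a current Standing Clearance is held. (l), which would lift (k), is not engaged — no current Tier 1 Clearance is held. Exception (a) stands.
Exception (b) requires that the owner holds a current Standing Notice from the Norling Commission; but no current Standing Notice is held, so (b) is unavailable.
Exception (c): a current Class B Notice is held; aggregate throughput is 960 units, less than the 1,160 units limit — every condition holds. But applying paragraph (o): (o) operates — the registered capacity is 3,470 units, less than the 3,540 units limit. Exception (c) does not apply.
Exception (d): the qualifying period is 45 days, meeting the 45 days threshold; a current General Waiver is held — every condition holds. But: (p) operates — a current Class E Approval is held. (d) is therefore removed.
Exception (e) fails — the structure's footprint is 100 sq ft, not less than 85 sq ft.

No — exception (a) applies; Kwame does not need a building permit.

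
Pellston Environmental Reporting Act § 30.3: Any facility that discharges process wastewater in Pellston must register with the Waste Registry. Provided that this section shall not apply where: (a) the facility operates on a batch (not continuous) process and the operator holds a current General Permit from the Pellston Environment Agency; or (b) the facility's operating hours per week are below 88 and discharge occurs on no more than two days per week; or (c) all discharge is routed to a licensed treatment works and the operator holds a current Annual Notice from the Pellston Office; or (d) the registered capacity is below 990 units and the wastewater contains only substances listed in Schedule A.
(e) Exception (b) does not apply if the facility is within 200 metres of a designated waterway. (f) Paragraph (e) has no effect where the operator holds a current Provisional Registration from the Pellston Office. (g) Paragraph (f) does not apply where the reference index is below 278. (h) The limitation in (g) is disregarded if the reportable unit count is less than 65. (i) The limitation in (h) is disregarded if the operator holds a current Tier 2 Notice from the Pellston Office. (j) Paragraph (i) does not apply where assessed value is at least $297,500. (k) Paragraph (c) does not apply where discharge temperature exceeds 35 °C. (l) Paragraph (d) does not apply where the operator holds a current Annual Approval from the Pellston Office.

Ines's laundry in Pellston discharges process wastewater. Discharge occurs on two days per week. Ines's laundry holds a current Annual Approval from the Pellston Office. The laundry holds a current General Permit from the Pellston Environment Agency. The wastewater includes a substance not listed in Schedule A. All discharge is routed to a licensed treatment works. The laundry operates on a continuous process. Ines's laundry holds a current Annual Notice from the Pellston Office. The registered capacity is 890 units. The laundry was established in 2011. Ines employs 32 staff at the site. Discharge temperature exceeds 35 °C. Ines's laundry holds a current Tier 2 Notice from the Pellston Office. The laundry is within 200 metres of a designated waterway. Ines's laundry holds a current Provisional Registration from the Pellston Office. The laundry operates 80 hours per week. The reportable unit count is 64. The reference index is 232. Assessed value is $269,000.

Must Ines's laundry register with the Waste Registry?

Exception (a) does not apply: the facility operates on a continuous process.
All of (b)'s requirements are met (the facility's operating hours per week are 80, below the 88 limit; discharge occurs on no more than two days per week). However, paragraphs (e)–(j) must be considered: (e) is triggered — the laundry is within 200 m of a designated waterway. (f) operates (a current Provisional Registration is held), but is overridden by (g): (g) is triggered — the reference index is 232, below the 278 limit. (h) operates (the reportable unit count is 64, less than the 65 limit), but yields to (i): (i) is triggered — a current Tier 2 Notice is held. (j) is inapplicable (assessed value is $269,000, short of $297,500), so (i) stands. Exception (b) does not apply.
Exception (c) is satisfied on its face — discharge is routed to a licensed treatment works; a current Annual Notice is held. Turning to paragraph (k): (k) is engaged — discharge temperature exceeds 35 °C. So (c) is unavailable.
Exception (d) fails — the wastewater includes a non-Schedule-A substance.
None of the exceptions is available; § 30.3 applies in full.

Yes — Ines's laundry must register with the Waste Registry.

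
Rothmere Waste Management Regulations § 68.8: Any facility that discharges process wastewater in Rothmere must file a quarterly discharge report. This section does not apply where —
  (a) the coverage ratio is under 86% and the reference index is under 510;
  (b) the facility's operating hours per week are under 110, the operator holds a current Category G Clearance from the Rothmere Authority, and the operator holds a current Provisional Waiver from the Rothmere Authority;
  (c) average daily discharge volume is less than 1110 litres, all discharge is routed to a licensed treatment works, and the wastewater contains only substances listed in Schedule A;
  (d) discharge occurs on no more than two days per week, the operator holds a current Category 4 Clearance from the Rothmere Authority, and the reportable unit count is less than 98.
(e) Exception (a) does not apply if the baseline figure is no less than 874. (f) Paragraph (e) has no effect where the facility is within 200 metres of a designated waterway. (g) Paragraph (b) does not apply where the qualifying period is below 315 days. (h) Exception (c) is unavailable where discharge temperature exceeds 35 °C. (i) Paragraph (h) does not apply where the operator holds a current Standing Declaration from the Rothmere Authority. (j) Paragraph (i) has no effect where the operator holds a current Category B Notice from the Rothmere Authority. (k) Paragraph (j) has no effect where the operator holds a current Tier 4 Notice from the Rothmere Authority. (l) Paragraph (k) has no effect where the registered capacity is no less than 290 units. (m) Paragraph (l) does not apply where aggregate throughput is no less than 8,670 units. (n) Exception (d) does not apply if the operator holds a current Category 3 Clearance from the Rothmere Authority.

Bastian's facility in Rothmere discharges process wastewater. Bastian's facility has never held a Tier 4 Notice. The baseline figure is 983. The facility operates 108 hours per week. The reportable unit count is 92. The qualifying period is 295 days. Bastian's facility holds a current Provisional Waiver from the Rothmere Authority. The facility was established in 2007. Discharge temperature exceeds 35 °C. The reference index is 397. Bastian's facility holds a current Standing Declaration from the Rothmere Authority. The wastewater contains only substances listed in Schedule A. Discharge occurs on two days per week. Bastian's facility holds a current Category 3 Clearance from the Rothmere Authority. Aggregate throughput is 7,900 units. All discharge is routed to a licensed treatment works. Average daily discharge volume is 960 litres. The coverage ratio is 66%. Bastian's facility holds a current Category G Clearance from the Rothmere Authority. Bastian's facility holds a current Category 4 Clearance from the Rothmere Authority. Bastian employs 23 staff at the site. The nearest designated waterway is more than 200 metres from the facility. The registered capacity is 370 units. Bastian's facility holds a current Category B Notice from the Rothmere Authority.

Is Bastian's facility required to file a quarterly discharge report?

Yes — Bastian's facility must file a quarterly discharge report.

All of (a)'s requirements are met (the coverage ratio is 66%, under the 86% limit; the reference index is 397, under the 510 limit). Turning to paragraphs (e)–(f): (e) operates — the baseline figure is 983, meeting the 874 threshold. (f) is not triggered (the facility is more than 200 m from any designated waterway), so (e) stands. Exception (a) does not apply.
Exception (b)'s conditions are all satisfied: the facility's operating hours per week are 108, under the 110 limit; a current Category G Clearance is held; a current Provisional Waiver is held. However, paragraph (g) must be considered: (g) operates — the qualifying period is 295 days, below the 315 days limit. (b) is therefore removed.
Exception (c) is satisfied on its face — average daily discharge volume is 960 litres, less than the 1110 litres limit; discharge is routed to a licensed treatment works; the wastewater is Schedule-A-only. But applying paragraphs (h)–(m): (h) is engaged — discharge temperature exceeds 35 °C. (i) is triggered (a current Standing Declaration is held), but is displaced by (j): (j) operates against (i): a current Category B Notice is held. (k), which would lift (j), is inapplicable — no current Tier 4 Notice is held. Exception (c) does not apply.
All of (d)'s requirements are met (discharge occurs on no more than two days per week; a current Category 4 Clearance is held; the reportable unit count is 92, less than the 98 limit). However, paragraph (n) must be considered: (n) is engaged — a current Category 3 Clearance is held. Exception (d) does not apply.
No exception applies. The general rule governs.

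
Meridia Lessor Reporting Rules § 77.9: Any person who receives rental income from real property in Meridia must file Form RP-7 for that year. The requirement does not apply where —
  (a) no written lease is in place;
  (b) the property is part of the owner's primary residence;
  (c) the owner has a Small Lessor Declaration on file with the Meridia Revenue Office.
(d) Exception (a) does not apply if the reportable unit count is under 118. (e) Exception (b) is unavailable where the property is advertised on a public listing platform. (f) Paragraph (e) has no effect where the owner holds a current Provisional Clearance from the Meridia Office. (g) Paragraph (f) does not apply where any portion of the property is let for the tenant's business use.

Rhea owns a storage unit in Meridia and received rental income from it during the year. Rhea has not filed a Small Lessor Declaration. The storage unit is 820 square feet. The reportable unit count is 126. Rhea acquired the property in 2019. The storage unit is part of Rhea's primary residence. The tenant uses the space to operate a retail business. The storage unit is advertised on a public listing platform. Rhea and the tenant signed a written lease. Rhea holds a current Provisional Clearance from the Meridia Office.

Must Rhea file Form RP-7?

Yes — Rhea must file Form RP-7.

Exception (a) fails — a written lease is in place.
Exception (b) is satisfied on its face — the storage unit is part of the primary residence. But applying paragraphs (e)–(g): (e) operates — the property is publicly advertised. (f) is triggered (a current Provisional Clearance is held), but is itself disapplied by (g): (g) operates against (f): the space is let for business use. (b) is therefore removed.
Exception (c) does not apply: no Small Lessor Declaration is on file.
None of the exceptions is available; § 77.9 applies in full.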